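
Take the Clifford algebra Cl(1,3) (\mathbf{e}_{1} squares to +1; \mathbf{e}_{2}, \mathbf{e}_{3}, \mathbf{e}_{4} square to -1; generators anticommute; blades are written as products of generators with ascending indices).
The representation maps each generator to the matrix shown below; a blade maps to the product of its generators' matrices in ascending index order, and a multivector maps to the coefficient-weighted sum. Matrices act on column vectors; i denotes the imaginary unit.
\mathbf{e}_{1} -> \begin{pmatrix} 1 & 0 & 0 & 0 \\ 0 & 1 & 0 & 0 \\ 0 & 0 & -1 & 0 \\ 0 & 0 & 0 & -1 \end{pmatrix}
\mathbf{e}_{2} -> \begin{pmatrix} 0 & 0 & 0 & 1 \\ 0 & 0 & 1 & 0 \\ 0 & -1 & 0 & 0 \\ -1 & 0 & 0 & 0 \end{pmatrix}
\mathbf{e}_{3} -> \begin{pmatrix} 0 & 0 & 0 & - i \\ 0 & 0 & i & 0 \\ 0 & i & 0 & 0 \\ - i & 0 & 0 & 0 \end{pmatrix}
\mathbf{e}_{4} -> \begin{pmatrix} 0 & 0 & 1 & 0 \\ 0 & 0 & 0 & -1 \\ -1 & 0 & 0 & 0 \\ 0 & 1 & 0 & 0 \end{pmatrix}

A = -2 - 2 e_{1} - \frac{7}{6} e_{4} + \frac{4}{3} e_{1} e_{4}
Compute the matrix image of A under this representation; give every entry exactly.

Bivector images (products of the table entries): rho(e_{1} e_{4}) = rho(\mathbf{e}_{1})rho(\mathbf{e}_{4}) = \begin{pmatrix} 0 & 0 & 1 & 0 \\ 0 & 0 & 0 & -1 \\ 1 & 0 & 0 & 0 \\ 0 & -1 & 0 & 0 \end{pmatrix}.
M = (-2)*1 + (-2)*rho(e_{1}) + (-\frac{7}{6})*rho(e_{4}) + (\frac{4}{3})*rho(e_{1} e_{4}), summed entrywise (1 is the identity matrix):
Answer: \begin{pmatrix} -4 & 0 & \frac{1}{6} & 0 \\ 0 & -4 & 0 & - \frac{1}{6} \\ \frac{5}{2} & 0 & 0 & 0 \\ 0 & - \frac{5}{2} & 0 & 0 \end{pmatrix}


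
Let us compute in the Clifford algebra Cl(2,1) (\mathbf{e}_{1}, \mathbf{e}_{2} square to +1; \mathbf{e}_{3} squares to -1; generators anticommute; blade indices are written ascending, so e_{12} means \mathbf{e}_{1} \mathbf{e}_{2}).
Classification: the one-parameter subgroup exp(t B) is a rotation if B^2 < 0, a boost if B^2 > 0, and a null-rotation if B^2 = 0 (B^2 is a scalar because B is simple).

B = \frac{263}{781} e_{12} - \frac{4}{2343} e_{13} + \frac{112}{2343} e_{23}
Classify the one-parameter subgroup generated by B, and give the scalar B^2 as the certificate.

B^2 term by term: the squares give (\frac{263}{781})^2*(e_{12})^2 + (-\frac{4}{2343})^2*(e_{13})^2 + (\frac{112}{2343})^2*(e_{23})^2 = \frac{69169}{609961}*(-1) + \frac{16}{5489649}*(+1) + \frac{12544}{5489649}*(+1) = -\frac{1}{9} (each basis 2-blade squares to minus the product of its generators' squares); cross terms between blades sharing an index anticommute and cancel. So B^2 = -\frac{1}{9}.
Answer: rotation, certificate B^2 = -\frac{1}{9}. The class reads off the invariant scalar -\frac{1}{9} directly.


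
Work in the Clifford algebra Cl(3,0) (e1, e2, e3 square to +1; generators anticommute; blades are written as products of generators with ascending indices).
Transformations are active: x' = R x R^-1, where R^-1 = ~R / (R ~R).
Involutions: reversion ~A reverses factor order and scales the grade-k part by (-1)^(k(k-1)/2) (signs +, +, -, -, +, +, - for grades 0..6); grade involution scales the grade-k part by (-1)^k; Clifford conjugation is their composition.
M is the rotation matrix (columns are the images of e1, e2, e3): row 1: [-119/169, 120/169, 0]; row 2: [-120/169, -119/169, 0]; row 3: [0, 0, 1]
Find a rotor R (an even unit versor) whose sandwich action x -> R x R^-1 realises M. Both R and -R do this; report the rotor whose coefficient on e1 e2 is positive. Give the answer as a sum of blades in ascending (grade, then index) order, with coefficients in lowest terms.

Method: write R = a + b12*e1 e2 + b13*e1 e3 + b23*e2 e3 with a^2 + b12^2 + b13^2 + b23^2 = 1 (so R^-1 = ~R). Expanding the columns R e_j ~R gives tr M = 4a^2 - 1 and, from the antisymmetric part, M21 - M12 = -4a*b12, M13 - M31 = 4a*b13, M32 - M23 = -4a*b23.
Here tr M = -69/169, so a^2 = (1 + tr M)/4 = 25/169 and a = ±5/13. Taking a = 5/13: M21 - M12 = -240/169, M13 - M31 = 0, M32 - M23 = 0, giving b12 = 12/13, b13 = 0, b23 = 0, i.e. R = 5/13 + 12/13*e1 e2.
Its e1 e2 coefficient is already positive.
Answer: 5/13 + 12/13*e1 e2. Sheet selection: the two-to-one cover makes ±R indistinguishable at the matrix level (trace -69/169), so uniqueness comes from the required sign on e1 e2.


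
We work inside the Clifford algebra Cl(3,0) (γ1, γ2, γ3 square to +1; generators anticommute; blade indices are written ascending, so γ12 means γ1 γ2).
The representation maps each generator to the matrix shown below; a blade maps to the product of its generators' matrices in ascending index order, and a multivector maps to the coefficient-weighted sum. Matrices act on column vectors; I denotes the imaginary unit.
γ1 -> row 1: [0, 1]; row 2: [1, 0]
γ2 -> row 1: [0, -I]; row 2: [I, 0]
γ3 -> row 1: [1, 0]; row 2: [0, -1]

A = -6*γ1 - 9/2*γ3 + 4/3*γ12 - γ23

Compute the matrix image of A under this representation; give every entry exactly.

Bivector images (products of the table entries): rho(γ12) = rho(γ1)rho(γ2) = row 1: [I, 0]; row 2: [0, -I]; rho(γ23) = rho(γ2)rho(γ3) = row 1: [0, I]; row 2: [I, 0].
M = (-6)*rho(γ1) + (-9/2)*rho(γ3) + (4/3)*rho(γ12) + (-1)*rho(γ23), summed entrywise:
Answer: row 1: [-9/2 + 4*I/3, -6 - I]; row 2: [-6 - I, 9/2 - 4*I/3]


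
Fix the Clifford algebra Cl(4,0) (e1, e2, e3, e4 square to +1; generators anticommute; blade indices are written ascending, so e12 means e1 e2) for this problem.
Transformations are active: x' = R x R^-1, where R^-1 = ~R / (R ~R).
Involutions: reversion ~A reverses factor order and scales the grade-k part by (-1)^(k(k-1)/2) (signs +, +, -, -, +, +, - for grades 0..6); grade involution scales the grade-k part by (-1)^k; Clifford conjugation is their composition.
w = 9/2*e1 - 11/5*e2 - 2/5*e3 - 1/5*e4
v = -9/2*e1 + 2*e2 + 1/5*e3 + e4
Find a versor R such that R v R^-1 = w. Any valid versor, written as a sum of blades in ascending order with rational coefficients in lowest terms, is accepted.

Equal squares first: v^2 = w^2 = 2529/100. Then v + w = -1/5*e2 - 1/5*e3 + 4/5*e4 is a versor taking v to w, provided it is invertible.
Answer: -1/5*e2 - 1/5*e3 + 4/5*e4


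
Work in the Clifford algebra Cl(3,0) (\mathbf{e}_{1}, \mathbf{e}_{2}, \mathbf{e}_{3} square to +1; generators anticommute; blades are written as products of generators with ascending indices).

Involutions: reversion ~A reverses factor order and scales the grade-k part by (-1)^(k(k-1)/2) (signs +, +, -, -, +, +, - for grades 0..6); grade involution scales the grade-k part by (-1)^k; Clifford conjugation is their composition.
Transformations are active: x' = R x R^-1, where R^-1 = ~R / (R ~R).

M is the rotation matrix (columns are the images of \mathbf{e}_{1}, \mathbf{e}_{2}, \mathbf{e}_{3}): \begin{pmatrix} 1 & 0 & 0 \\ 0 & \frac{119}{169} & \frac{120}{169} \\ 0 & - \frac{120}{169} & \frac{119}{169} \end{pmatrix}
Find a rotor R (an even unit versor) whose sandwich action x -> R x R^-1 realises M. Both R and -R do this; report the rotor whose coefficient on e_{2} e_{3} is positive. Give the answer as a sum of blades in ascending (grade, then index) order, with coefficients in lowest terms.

Method: write R = a + b12*e_{1} e_{2} + b13*e_{1} e_{3} + b23*e_{2} e_{3} with a^2 + b12^2 + b13^2 + b23^2 = 1 (so R^-1 = ~R). Expanding the columns R e_j ~R gives tr M = 4a^2 - 1 and, from the antisymmetric part, M21 - M12 = -4a*b12, M13 - M31 = 4a*b13, M32 - M23 = -4a*b23.
Here tr M = \frac{407}{169}, so a^2 = (1 + tr M)/4 = \frac{144}{169} and a = ±\frac{12}{13}. Taking a = \frac{12}{13}: M21 - M12 = 0, M13 - M31 = 0, M32 - M23 = -\frac{240}{169}, giving b12 = 0, b13 = 0, b23 = \frac{5}{13}, i.e. R = \frac{12}{13} + \frac{5}{13} e_{2} e_{3}.
Its e_{2} e_{3} coefficient is already positive.
Answer: \frac{12}{13} + \frac{5}{13} e_{2} e_{3}. Sheet selection: the two-to-one cover makes ±R indistinguishable at the matrix level (trace \frac{407}{169}), so uniqueness comes from the required sign on e_{2} e_{3}.


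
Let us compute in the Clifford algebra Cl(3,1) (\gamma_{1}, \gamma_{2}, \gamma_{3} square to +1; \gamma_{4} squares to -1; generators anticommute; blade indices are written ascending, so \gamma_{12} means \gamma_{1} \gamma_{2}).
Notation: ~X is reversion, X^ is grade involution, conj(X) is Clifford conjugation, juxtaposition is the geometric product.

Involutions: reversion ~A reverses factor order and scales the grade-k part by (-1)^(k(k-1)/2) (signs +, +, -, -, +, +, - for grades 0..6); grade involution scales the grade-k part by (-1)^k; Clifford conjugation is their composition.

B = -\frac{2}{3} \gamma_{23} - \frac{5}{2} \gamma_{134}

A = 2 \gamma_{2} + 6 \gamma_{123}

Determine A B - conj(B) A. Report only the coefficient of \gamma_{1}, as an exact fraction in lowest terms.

first term: 4 \gamma_{1} - \frac{4}{3} \gamma_{3} - 15 \gamma_{24} + 5 \gamma_{1234}
second term: -4 \gamma_{1} - \frac{4}{3} \gamma_{3} + 15 \gamma_{24} - 5 \gamma_{1234}
Answer: 8


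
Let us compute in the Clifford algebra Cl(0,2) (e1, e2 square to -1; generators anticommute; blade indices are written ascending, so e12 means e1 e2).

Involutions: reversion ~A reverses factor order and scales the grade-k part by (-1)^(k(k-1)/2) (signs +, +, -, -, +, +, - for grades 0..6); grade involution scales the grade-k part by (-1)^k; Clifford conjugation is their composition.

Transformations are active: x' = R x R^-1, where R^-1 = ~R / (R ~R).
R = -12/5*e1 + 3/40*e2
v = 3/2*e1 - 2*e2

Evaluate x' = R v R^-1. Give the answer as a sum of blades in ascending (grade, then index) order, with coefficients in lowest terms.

~R = -12/5*e1 + 3/40*e2, and R ~R = -369/64, so R^-1 = ~R / (-369/64).
R v = 15/4 + 75/16*e12
Answer: 133/82*e1 + 78/41*e2


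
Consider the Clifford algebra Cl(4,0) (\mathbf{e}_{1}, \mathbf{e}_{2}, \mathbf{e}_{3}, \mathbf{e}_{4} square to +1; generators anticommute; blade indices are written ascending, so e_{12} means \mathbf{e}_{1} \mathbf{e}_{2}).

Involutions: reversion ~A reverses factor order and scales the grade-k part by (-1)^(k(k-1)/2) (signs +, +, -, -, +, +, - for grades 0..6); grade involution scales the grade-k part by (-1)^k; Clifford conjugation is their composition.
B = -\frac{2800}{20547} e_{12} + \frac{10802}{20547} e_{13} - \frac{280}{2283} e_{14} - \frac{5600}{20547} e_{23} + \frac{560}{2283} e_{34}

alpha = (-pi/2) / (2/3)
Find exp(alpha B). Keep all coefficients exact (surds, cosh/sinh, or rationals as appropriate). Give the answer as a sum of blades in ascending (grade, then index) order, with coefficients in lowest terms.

B^2 term by term: the squares give (-\frac{2800}{20547})^2*(e_{12})^2 + (\frac{10802}{20547})^2*(e_{13})^2 + (-\frac{280}{2283})^2*(e_{14})^2 + (-\frac{5600}{20547})^2*(e_{23})^2 + (\frac{560}{2283})^2*(e_{34})^2 = \frac{7840000}{422179209}*(-1) + \frac{116683204}{422179209}*(-1) + \frac{78400}{5212089}*(-1) + \frac{31360000}{422179209}*(-1) + \frac{313600}{5212089}*(-1) = -\frac{4}{9} (each basis 2-blade squares to minus the product of its generators' squares); cross terms between blades sharing an index anticommute and cancel; the commuting (index-disjoint) pairs give grade-4 terms 2*c*c'*(blade product), which cancel blade by blade — e_{1234}: -\frac{3136000}{46908801} + \frac{3136000}{46908801} = 0 — confirming B is simple. So B^2 = -\frac{4}{9}.
B^2 = -\frac{4}{9} — the series telescopes trigonometrically here: l = \frac{2}{3}, alpha*l = - \frac{\pi}{2}, so exp(alpha B) = cos(- \frac{\pi}{2}) + (sin(- \frac{\pi}{2})/(\frac{2}{3}))*B = 0 + (- \frac{3}{2})*B.
Answer: \frac{1400}{6849} e_{12} - \frac{5401}{6849} e_{13} + \frac{140}{761} e_{14} + \frac{2800}{6849} e_{23} - \frac{280}{761} e_{34}


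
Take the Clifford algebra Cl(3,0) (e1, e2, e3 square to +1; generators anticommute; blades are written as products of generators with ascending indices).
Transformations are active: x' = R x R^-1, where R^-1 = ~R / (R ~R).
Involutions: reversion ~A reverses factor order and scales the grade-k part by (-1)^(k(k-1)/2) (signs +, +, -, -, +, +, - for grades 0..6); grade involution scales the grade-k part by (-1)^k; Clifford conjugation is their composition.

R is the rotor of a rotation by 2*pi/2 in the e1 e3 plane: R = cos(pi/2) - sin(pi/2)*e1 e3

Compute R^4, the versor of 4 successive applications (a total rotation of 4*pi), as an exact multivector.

Rotor phase runs at HALF the rotation angle; powers of one rotor simply add phase, so after 4 steps in e1 e3 the phase is 4*pi/2 = 2*pi and R^4 = cos(2*pi) - sin(2*pi)*e1 e3.
cos(2*pi) = 1 and sin(2*pi) = 0, so R^4 = 1. The total rotation 4*pi is 2 full turns, so every vector returns to itself, yet the rotor is +1, back on the identity sheet (an even number of 2*pi turns).
Answer: 1


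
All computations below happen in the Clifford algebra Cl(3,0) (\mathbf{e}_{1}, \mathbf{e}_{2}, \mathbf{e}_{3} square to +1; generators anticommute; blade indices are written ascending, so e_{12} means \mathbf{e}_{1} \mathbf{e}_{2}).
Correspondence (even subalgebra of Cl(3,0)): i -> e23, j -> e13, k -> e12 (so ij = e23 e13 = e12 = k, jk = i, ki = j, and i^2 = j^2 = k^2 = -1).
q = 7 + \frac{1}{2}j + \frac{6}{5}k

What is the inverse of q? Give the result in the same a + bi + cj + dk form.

In blades: q = 7 + \frac{6}{5} e_{12} + \frac{1}{2} e_{13}.
With qbar = 7 - \frac{6}{5} e_{12} - \frac{1}{2} e_{13} (scalar fixed, mapped units negated), q qbar = \frac{5069}{100} (the sum of squared coefficients), so q^-1 = qbar / (\frac{5069}{100}) = \frac{700}{5069} - \frac{120}{5069} e_{12} - \frac{50}{5069} e_{13}; translating back:
Answer: \frac{700}{5069} - \frac{50}{5069}j - \frac{120}{5069}k


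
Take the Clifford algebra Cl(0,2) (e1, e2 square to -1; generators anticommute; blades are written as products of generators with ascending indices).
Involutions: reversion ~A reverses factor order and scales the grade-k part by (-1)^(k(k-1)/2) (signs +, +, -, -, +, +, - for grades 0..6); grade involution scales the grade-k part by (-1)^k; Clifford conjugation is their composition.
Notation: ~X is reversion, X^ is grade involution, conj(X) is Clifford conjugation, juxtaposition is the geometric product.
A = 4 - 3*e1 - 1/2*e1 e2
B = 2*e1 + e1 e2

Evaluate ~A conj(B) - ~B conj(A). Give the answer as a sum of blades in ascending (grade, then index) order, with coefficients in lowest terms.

first term: -11/2 - 8*e1 - 4*e2 - 4*e1 e2
second term: -11/2 + 8*e1 - 4*e2 - 4*e1 e2
Answer: -16*e1


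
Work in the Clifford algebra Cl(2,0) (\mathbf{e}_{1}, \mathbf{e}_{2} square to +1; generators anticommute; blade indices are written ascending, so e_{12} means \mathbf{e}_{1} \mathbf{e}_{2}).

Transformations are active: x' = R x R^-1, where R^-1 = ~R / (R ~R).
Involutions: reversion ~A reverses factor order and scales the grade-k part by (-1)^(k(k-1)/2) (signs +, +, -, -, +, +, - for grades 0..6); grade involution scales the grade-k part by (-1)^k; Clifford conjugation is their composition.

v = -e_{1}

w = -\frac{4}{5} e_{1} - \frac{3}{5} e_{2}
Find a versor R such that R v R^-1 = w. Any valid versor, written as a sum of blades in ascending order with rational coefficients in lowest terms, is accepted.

Equal squares first: v^2 = w^2 = 1. Then v + w = -\frac{9}{5} e_{1} - \frac{3}{5} e_{2} is a versor taking v to w, provided it is invertible.
Answer: -\frac{9}{5} e_{1} - \frac{3}{5} e_{2}


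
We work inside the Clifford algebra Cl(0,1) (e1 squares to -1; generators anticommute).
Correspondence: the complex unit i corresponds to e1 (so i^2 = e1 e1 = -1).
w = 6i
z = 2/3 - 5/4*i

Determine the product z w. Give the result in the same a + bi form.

In blades: z = 2/3 - 5/4*e1, w = 6*e1.
Distribute z over w term by term (generator squares from the signature, products reordered to ascending indices): (2/3)*w = 4*e1; (-5/4*e1)*w = 15/2.
Sum: 15/2 + 4*e1; translating back through the correspondence:
Answer: 15/2 + 4i


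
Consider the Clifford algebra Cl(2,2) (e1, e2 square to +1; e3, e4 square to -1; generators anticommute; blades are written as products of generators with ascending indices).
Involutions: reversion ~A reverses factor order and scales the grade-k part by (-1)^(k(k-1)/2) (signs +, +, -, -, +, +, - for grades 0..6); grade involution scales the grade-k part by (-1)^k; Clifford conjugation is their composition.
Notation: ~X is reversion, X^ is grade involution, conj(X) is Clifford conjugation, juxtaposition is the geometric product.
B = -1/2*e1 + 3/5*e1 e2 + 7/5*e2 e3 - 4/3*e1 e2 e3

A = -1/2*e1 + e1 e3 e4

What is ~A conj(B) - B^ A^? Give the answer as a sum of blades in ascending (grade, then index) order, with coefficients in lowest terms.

first term: -1/4 + 3/10*e2 + 2/3*e2 e3 + 4/3*e2 e4 - 1/2*e3 e4 + 7/10*e1 e2 e3 + 7/5*e1 e2 e4 + 3/5*e2 e3 e4
second term: 1/4 - 3/10*e2 + 2/3*e2 e3 + 4/3*e2 e4 - 1/2*e3 e4 + 7/10*e1 e2 e3 + 7/5*e1 e2 e4 + 3/5*e2 e3 e4
Answer: -1/2 + 3/5*e2


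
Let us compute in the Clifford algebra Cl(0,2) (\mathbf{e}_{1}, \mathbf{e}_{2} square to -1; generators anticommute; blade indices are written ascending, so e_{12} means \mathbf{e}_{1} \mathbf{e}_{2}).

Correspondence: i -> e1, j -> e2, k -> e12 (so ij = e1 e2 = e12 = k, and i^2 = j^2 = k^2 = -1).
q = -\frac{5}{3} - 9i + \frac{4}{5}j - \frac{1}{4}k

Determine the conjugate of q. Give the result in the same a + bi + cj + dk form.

In blades: q = -\frac{5}{3} - 9 e_{1} + \frac{4}{5} e_{2} - \frac{1}{4} e_{12}.
Conjugation here is Clifford conjugation: the scalar is fixed and the grade-1 and grade-2 blades all flip sign, giving -\frac{5}{3} + 9 e_{1} - \frac{4}{5} e_{2} + \frac{1}{4} e_{12}; translating back:
Answer: -\frac{5}{3} + 9i - \frac{4}{5}j + \frac{1}{4}k


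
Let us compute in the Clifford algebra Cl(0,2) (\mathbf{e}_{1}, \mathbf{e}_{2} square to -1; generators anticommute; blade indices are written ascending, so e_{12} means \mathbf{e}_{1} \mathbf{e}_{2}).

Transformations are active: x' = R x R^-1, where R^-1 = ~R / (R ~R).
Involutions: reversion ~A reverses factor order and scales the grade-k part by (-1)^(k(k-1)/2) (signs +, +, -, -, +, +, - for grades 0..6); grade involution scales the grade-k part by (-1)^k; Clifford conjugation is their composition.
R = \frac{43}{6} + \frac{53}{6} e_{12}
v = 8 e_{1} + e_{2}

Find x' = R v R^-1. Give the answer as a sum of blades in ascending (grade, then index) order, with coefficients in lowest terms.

~R = \frac{43}{6} - \frac{53}{6} e_{12}, and R ~R = \frac{2329}{18}, so R^-1 = ~R / (\frac{2329}{18}).
R v = \frac{97}{2} e_{1} + \frac{467}{6} e_{2}
Answer: -\frac{6119}{2329} e_{1} + \frac{17752}{2329} e_{2}


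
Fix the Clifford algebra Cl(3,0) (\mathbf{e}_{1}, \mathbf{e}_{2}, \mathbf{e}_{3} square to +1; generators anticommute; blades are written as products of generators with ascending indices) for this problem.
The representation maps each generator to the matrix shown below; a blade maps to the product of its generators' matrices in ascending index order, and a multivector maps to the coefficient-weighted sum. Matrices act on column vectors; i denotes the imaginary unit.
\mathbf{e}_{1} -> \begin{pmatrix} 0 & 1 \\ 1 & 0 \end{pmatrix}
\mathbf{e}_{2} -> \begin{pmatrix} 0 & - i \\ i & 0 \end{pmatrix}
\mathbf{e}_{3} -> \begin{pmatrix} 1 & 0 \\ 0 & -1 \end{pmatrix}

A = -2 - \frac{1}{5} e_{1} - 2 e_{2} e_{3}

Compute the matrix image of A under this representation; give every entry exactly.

Bivector images (products of the table entries): rho(e_{2} e_{3}) = rho(\mathbf{e}_{2})rho(\mathbf{e}_{3}) = \begin{pmatrix} 0 & i \\ i & 0 \end{pmatrix}.
M = (-2)*1 + (-\frac{1}{5})*rho(e_{1}) + (-2)*rho(e_{2} e_{3}), summed entrywise (1 is the identity matrix):
Answer: \begin{pmatrix} -2 & - \frac{1}{5} - 2 i \\ - \frac{1}{5} - 2 i & -2 \end{pmatrix}


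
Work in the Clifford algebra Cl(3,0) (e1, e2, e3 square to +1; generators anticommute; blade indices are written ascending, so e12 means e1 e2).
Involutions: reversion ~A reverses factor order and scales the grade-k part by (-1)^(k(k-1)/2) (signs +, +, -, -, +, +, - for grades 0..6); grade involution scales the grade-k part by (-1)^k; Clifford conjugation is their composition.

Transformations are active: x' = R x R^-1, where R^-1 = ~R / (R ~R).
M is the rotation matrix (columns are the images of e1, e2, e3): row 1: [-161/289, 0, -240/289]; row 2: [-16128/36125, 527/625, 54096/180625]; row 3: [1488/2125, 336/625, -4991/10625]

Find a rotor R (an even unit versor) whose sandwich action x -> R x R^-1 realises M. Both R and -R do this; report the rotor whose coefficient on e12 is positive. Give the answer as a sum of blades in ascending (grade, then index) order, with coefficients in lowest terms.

Method: write R = a + b12*e12 + b13*e13 + b23*e23 with a^2 + b12^2 + b13^2 + b23^2 = 1 (so R^-1 = ~R). Expanding the columns R e_j ~R gives tr M = 4a^2 - 1 and, from the antisymmetric part, M21 - M12 = -4a*b12, M13 - M31 = 4a*b13, M32 - M23 = -4a*b23.
Here tr M = -33169/180625, so a^2 = (1 + tr M)/4 = 36864/180625 and a = ±192/425. Taking a = 192/425: M21 - M12 = -16128/36125, M13 - M31 = -55296/36125, M32 - M23 = 43008/180625, giving b12 = 21/85, b13 = -72/85, b23 = -56/425, i.e. R = 192/425 + 21/85*e12 - 72/85*e13 - 56/425*e23.
Its e12 coefficient is already positive.
Answer: 192/425 + 21/85*e12 - 72/85*e13 - 56/425*e23. Recall the cover is two-to-one: with M of trace -33169/180625, both preimages act alike, and the stated e12 sign chooses the sheet.


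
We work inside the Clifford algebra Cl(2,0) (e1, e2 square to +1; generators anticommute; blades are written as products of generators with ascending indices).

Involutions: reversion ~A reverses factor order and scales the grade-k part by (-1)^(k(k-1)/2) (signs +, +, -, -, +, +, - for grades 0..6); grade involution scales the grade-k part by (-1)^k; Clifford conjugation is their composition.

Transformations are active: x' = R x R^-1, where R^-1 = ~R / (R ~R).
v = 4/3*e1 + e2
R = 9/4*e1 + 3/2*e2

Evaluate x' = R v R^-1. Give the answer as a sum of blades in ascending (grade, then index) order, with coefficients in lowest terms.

~R = 9/4*e1 + 3/2*e2, and R ~R = 117/16, so R^-1 = ~R / (117/16).
R v = 9/2 + 1/4*e1 e2
Answer: 56/39*e1 + 11/13*e2


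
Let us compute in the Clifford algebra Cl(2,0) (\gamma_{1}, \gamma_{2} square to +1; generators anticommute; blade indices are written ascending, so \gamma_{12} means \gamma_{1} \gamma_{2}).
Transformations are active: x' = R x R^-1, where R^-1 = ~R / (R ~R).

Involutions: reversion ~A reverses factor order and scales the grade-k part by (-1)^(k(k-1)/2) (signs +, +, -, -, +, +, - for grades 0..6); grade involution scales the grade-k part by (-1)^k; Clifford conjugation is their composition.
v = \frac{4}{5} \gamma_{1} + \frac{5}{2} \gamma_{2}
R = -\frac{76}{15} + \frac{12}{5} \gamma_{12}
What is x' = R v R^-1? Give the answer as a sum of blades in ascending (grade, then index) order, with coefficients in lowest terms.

~R = -\frac{76}{15} - \frac{12}{5} \gamma_{12}, and R ~R = \frac{7072}{225}, so R^-1 = ~R / (\frac{7072}{225}).
R v = \frac{146}{75} \gamma_{1} - \frac{1094}{75} \gamma_{2}
Answer: -\frac{631}{442} \gamma_{1} + \frac{2434}{1105} \gamma_{2}


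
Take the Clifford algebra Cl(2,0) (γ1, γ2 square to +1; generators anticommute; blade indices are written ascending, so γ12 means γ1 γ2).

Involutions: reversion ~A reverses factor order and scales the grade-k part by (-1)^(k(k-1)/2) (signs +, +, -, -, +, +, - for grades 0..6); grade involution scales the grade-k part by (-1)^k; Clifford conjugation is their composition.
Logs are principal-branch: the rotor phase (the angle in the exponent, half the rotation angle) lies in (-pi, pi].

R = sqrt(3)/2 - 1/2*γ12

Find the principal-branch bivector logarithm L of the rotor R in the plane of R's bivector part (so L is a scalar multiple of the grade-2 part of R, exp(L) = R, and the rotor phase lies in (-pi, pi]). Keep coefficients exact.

The scalar part of R is sqrt(3)/2, so the principal-branch rotor phase is pinned; divide the bivector part by its sine to get the unit plane — L is the phase times that plane.
Concretely: cos(phase) = sqrt(3)/2 gives phase = ±pi/6, and since phase/sin(phase) is even the sign is immaterial: L = (phase/sin(phase)) * <R>_2 = (pi/3) * <R>_2.
Answer: -pi/6*γ12


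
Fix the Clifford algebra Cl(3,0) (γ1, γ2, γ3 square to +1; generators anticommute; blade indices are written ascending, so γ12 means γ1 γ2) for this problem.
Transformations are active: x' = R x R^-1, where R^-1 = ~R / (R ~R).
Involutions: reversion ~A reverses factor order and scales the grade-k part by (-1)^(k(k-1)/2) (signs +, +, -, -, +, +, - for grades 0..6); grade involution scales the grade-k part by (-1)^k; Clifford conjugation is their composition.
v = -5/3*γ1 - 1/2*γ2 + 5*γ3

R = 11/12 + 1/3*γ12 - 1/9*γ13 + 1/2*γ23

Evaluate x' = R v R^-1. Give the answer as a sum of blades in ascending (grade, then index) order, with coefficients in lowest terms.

~R = 11/12 - 1/3*γ12 + 1/9*γ13 - 1/2*γ23, and R ~R = 1573/1296, so R^-1 = ~R / (1573/1296).
R v = -9/4*γ1 + 187/72*γ2 + 251/54*γ3 + 7/9*γ123
Answer: -5149/4719*γ1 + 14363/3146*γ2 + 3851/1573*γ3


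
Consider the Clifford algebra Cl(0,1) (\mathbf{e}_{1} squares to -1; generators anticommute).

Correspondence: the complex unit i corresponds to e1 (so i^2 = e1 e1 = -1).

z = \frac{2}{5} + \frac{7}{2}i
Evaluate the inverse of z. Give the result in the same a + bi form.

In blades: z = \frac{2}{5} + \frac{7}{2} e_{1}.
With qbar = \frac{2}{5} - \frac{7}{2} e_{1} (scalar fixed, mapped units negated), z qbar = \frac{1241}{100} (the sum of squared coefficients), so z^-1 = qbar / (\frac{1241}{100}) = \frac{40}{1241} - \frac{350}{1241} e_{1}; translating back:
Answer: \frac{40}{1241} - \frac{350}{1241}i


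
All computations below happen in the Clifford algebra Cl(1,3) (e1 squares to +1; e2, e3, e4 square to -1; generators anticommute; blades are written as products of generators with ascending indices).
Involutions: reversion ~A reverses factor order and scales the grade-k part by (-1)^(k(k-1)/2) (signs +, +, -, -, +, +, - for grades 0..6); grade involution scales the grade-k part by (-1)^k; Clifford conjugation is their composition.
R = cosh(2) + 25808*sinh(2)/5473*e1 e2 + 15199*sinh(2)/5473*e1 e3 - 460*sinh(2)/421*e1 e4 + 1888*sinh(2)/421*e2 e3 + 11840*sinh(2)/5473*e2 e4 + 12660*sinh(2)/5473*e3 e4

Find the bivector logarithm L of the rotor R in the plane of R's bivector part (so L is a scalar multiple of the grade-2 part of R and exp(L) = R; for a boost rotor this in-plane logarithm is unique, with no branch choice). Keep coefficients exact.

The scalar part of R is cosh(2), so cosh pins the rapidity up to sign — the sign comes from the bivector part; dividing that part by sinh of the rapidity yields the plane, and the in-plane L = rapidity * plane is unique because the two sign choices cancel.
Concretely: cosh(rapidity) = cosh(2) gives rapidity = ±2, and since rapidity/sinh(rapidity) is even the sign is immaterial: L = (rapidity/sinh(rapidity)) * <R>_2 = (2/sinh(2)) * <R>_2.
Answer: 51616/5473*e1 e2 + 30398/5473*e1 e3 - 920/421*e1 e4 + 3776/421*e2 e3 + 23680/5473*e2 e4 + 25320/5473*e3 e4


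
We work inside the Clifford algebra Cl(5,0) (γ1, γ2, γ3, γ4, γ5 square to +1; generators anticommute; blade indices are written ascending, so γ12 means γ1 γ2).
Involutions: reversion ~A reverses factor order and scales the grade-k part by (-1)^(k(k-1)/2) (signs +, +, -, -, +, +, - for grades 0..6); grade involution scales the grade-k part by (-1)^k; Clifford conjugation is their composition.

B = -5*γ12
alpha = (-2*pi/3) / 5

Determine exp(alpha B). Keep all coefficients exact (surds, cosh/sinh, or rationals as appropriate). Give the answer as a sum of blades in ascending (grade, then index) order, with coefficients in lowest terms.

B^2 = (-5)^2*(γ12)^2 = 25*(-1) = -25 (a basis 2-blade squares to minus the product of its generators' squares).
B^2 = -25 — circular case — the even/odd split gives cos and sin: l = 5, alpha*l = -2*pi/3, so exp(alpha B) = cos(-2*pi/3) + (sin(-2*pi/3)/5)*B = -1/2 + (-sqrt(3)/10)*B.
Answer: -1/2 + sqrt(3)/2*γ12


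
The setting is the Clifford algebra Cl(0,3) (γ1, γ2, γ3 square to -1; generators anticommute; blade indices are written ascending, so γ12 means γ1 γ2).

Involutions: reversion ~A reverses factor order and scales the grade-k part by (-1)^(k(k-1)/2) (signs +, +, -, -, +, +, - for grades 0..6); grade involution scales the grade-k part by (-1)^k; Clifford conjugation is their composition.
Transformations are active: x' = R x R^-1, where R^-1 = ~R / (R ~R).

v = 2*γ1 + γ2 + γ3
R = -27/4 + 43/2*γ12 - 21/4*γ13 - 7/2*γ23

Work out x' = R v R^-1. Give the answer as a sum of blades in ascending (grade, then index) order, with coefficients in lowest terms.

~R = -27/4 - 43/2*γ12 + 21/4*γ13 + 7/2*γ23, and R ~R = 4381/8, so R^-1 = ~R / (4381/8).
R v = -119/4*γ1 + 159/4*γ2 - 83/4*γ3 + 79/4*γ123
Answer: -6655/4381*γ1 - 7015/4381*γ2 + 358/337*γ3


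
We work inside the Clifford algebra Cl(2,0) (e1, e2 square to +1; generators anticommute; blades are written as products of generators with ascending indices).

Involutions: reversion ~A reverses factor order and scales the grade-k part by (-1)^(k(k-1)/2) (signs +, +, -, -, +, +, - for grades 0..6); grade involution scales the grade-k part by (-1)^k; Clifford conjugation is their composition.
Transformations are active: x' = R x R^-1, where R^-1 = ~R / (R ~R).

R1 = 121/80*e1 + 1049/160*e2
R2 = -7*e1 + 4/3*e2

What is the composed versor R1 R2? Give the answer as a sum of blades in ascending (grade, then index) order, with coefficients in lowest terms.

Distribute over the terms of R1 (each basis-blade product reordered to ascending indices, repeated generators contracted through their squares):
(121/80*e1) R2 = -847/80 + 121/60*e1 e2
(1049/160*e2) R2 = 1049/120 + 7343/160*e1 e2
Summing the partial products and collecting blades:
Answer: -443/240 + 22997/480*e1 e2


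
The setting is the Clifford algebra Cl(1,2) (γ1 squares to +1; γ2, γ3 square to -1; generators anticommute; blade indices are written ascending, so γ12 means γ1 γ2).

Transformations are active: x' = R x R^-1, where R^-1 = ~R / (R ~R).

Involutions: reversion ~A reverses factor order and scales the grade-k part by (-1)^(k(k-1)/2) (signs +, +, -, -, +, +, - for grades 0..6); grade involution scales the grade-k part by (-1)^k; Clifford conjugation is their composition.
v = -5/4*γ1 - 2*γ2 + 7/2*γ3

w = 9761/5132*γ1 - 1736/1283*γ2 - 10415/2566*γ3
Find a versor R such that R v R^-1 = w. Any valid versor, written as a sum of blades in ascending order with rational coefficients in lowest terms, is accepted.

Reasoning: v^2 = w^2 = -235/16 since conjugation preserves the quadratic form; R = v + w = 1673/2566*γ1 - 4302/1283*γ2 - 717/1283*γ3 is then valid when invertible, keeping its own part and reversing (v - w)/2.
Answer: 1673/2566*γ1 - 4302/1283*γ2 - 717/1283*γ3


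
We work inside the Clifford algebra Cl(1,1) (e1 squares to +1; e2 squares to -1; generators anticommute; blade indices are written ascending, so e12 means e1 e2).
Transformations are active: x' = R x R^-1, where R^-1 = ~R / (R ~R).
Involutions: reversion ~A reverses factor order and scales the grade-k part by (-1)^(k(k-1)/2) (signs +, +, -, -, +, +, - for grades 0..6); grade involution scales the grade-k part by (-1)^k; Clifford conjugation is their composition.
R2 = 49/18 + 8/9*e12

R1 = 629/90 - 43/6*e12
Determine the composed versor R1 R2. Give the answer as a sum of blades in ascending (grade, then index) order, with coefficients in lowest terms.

Distribute over the terms of R1 (each basis-blade product reordered to ascending indices, repeated generators contracted through their squares):
(629/90) R2 = 30821/1620 + 2516/405*e12
(-43/6*e12) R2 = -172/27 - 2107/108*e12
Summing the partial products and collecting blades:
Answer: 20501/1620 - 21541/1620*e12


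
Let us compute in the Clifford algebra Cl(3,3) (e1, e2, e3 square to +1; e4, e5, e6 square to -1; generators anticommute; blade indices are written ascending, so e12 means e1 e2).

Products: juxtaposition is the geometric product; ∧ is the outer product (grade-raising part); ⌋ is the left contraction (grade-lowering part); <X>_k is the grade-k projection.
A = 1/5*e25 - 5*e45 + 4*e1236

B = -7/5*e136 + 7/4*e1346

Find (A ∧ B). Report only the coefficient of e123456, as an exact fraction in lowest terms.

step 1: 7/25*e12356 + 7*e13456 + 7/20*e123456
Answer: 7/20


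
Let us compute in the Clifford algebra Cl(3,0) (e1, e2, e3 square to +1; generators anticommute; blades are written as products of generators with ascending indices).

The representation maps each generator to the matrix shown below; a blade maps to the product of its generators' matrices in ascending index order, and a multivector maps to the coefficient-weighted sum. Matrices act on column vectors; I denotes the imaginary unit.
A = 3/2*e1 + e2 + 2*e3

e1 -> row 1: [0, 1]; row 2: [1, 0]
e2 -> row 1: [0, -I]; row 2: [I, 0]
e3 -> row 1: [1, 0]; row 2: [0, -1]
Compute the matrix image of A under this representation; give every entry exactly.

M = (3/2)*rho(e1) + (1)*rho(e2) + (2)*rho(e3), summed entrywise:
Answer: row 1: [2, 3/2 - I]; row 2: [3/2 + I, -2]


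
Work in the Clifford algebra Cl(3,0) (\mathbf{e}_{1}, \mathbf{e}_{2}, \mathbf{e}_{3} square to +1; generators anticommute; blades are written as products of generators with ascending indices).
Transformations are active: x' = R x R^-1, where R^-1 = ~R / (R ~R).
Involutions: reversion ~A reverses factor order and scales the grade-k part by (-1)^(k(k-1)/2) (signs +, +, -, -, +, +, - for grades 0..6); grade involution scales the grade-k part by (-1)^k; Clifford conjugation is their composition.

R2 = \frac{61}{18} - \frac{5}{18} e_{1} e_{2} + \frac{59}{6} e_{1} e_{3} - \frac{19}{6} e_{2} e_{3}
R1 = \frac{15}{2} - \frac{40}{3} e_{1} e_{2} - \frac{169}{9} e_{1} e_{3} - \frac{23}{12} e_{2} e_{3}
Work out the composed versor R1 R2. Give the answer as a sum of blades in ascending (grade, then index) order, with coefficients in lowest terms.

Distribute over the terms of R1 (each basis-blade product reordered to ascending indices, repeated generators contracted through their squares):
(\frac{15}{2}) R2 = \frac{305}{12} - \frac{25}{12} e_{1} e_{2} + \frac{295}{4} e_{1} e_{3} - \frac{95}{4} e_{2} e_{3}
(-\frac{40}{3} e_{1} e_{2}) R2 = -\frac{100}{27} - \frac{1220}{27} e_{1} e_{2} + \frac{380}{9} e_{1} e_{3} + \frac{1180}{9} e_{2} e_{3}
(-\frac{169}{9} e_{1} e_{3}) R2 = \frac{9971}{54} - \frac{3211}{54} e_{1} e_{2} - \frac{10309}{162} e_{1} e_{3} + \frac{845}{162} e_{2} e_{3}
(-\frac{23}{12} e_{2} e_{3}) R2 = -\frac{437}{72} - \frac{1357}{72} e_{1} e_{2} - \frac{115}{216} e_{1} e_{3} - \frac{1403}{216} e_{2} e_{3}
Summing the partial products and collecting blades:
Answer: \frac{4807}{24} - \frac{27125}{216} e_{1} e_{2} + \frac{33569}{648} e_{1} e_{3} + \frac{68741}{648} e_{2} e_{3}


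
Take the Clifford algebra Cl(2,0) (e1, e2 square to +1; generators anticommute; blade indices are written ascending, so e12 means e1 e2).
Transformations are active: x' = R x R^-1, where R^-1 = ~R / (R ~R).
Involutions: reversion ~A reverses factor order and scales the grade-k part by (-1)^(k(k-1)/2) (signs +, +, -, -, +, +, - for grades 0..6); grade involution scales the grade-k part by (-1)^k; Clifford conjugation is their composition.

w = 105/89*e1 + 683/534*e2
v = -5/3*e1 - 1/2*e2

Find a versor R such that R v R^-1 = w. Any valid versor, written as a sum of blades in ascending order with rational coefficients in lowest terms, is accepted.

R = v + w = -130/267*e1 + 208/267*e2 works: the equal norms (109/36) guarantee its sandwich swaps v into w.
Answer: -130/267*e1 + 208/267*e2


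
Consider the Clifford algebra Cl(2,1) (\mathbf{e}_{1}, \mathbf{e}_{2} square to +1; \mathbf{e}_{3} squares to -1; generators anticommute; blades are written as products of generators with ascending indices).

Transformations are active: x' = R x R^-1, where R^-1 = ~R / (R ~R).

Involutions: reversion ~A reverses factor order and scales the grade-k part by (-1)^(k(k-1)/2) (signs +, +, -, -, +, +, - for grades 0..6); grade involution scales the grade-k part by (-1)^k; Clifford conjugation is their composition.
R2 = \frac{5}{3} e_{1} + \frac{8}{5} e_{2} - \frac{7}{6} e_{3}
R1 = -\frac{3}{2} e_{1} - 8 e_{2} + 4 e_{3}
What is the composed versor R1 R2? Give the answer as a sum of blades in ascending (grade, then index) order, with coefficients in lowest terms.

Distribute over the terms of R1 (each basis-blade product reordered to ascending indices, repeated generators contracted through their squares):
(-\frac{3}{2} e_{1}) R2 = -\frac{5}{2} - \frac{12}{5} e_{1} e_{2} + \frac{7}{4} e_{1} e_{3}
(-8 e_{2}) R2 = -\frac{64}{5} + \frac{40}{3} e_{1} e_{2} + \frac{28}{3} e_{2} e_{3}
(4 e_{3}) R2 = \frac{14}{3} - \frac{20}{3} e_{1} e_{3} - \frac{32}{5} e_{2} e_{3}
Summing the partial products and collecting blades:
Answer: -\frac{319}{30} + \frac{164}{15} e_{1} e_{2} - \frac{59}{12} e_{1} e_{3} + \frac{44}{15} e_{2} e_{3}


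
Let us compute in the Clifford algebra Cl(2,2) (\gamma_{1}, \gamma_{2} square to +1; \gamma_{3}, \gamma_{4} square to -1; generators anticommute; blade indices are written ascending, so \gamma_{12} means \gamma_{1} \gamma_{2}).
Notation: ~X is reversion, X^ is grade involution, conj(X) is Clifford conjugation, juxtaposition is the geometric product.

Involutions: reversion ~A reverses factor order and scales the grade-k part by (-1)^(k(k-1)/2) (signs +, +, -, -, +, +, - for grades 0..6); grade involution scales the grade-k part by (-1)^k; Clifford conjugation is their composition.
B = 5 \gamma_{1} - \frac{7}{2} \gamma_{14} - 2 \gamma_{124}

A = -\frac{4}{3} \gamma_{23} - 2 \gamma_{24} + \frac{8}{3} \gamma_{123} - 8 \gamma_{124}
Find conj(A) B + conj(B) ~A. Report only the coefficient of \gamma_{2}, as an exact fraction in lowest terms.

first term: 16 - 4 \gamma_{1} - 28 \gamma_{2} + 7 \gamma_{12} + \frac{40}{3} \gamma_{23} - 40 \gamma_{24} + \frac{16}{3} \gamma_{34} + \frac{20}{3} \gamma_{123} + 10 \gamma_{124} + \frac{8}{3} \gamma_{134} - \frac{28}{3} \gamma_{234} - \frac{14}{3} \gamma_{1234}
second term: -16 - 4 \gamma_{1} - 28 \gamma_{2} + 7 \gamma_{12} + \frac{40}{3} \gamma_{23} - 40 \gamma_{24} + \frac{16}{3} \gamma_{34} - \frac{20}{3} \gamma_{123} - 10 \gamma_{124} - \frac{8}{3} \gamma_{134} + \frac{28}{3} \gamma_{234} + \frac{14}{3} \gamma_{1234}
Answer: -56


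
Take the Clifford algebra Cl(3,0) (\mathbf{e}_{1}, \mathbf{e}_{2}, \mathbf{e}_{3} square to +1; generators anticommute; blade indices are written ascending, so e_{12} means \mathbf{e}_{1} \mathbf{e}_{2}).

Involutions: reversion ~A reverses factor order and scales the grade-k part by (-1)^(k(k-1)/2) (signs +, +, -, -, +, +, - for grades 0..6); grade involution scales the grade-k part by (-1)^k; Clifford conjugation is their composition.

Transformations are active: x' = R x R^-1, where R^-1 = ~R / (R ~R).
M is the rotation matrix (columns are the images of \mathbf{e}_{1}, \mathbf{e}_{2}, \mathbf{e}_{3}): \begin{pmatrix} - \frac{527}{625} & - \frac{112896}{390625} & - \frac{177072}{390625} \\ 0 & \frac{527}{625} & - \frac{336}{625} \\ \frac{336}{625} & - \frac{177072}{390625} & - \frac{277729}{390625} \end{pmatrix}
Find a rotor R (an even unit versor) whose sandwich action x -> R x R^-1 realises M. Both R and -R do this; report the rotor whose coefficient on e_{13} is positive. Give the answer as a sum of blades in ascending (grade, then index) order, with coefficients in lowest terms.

Method: write R = a + b12*e_{12} + b13*e_{13} + b23*e_{23} with a^2 + b12^2 + b13^2 + b23^2 = 1 (so R^-1 = ~R). Expanding the columns R e_j ~R gives tr M = 4a^2 - 1 and, from the antisymmetric part, M21 - M12 = -4a*b12, M13 - M31 = 4a*b13, M32 - M23 = -4a*b23.
Here tr M = -\frac{277729}{390625}, so a^2 = (1 + tr M)/4 = \frac{28224}{390625} and a = ±\frac{168}{625}. Taking a = \frac{168}{625}: M21 - M12 = \frac{112896}{390625}, M13 - M31 = -\frac{387072}{390625}, M32 - M23 = \frac{32928}{390625}, giving b12 = -\frac{168}{625}, b13 = -\frac{576}{625}, b23 = -\frac{49}{625}, i.e. R = \frac{168}{625} - \frac{168}{625} e_{12} - \frac{576}{625} e_{13} - \frac{49}{625} e_{23}.
Its e_{13} coefficient is negative, so report the other preimage -R.
Answer: -\frac{168}{625} + \frac{168}{625} e_{12} + \frac{576}{625} e_{13} + \frac{49}{625} e_{23}. Recall the cover is two-to-one: with M of trace -\frac{277729}{390625}, both preimages act alike, and the stated e_{13} sign chooses the sheet.
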